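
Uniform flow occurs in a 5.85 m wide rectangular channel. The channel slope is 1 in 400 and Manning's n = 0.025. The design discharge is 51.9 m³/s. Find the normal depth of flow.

Manning's equation rearranged: A R^(2/3) = nQ / (1·√S) = 0.025 × 51.9 / (√0.0025) = 25.95.
At y = 4.19 m: A R^(2/3) = 35.22 — high.
At y = 2.49 m: A R^(2/3) = 17.75 — low.
At y = 3.31 m: A R^(2/3) = 25.97 — matches.

y_n = 3.31 m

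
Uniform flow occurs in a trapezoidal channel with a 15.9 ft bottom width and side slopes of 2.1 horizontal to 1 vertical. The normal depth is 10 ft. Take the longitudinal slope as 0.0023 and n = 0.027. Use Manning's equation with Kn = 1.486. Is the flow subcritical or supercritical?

subcritical

With bottom width b = 15.9 ft and side slope z = 2.1: A = (b + zy)y = (15.9 + 2.1×10)×10 = 369 ft²; P = b + 2y√(1+z²) = 15.9 + 2×10×2.326 = 62.42 ft.
Hydraulic radius R = A/P = 369/62.42 = 5.912 ft.
V = (1.486/n) R^(2/3) √S = (1.486/0.027) × 5.912^(2/3) × √0.0023 = 8.63 ft/s. Hydraulic depth D_h = A/T = 369/57.9 = 6.373 ft.
Froude number Fr = V/√(g·D_h) = 8.63/√(32.2×6.373) = 0.602, which is less than 1, so the flow is subcritical.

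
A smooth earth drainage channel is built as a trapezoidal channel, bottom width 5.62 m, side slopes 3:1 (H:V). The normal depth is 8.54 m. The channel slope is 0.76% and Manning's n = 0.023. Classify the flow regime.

With bottom width b = 5.62 m and side slope z = 3: A = (b + zy)y = (5.62 + 3×8.54)×8.54 = 266.8 m²; P = b + 2y√(1+z²) = 5.62 + 2×8.54×3.162 = 59.63 m.
Hydraulic radius R = A/P = 266.8/59.63 = 4.474 m.
V = (1/n) R^(2/3) √S = (1/0.023) × 4.474^(2/3) × √0.0076 = 10.29 m/s. Hydraulic depth D_h = A/T = 266.8/56.86 = 4.692 m.
Froude number Fr = V/√(g·D_h) = 10.29/√(9.81×4.692) = 1.52, which is greater than 1, so the flow is supercritical.

supercritical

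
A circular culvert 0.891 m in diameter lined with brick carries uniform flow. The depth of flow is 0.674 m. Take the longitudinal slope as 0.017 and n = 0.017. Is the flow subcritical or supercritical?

For a circular section of diameter D = 0.891 m at depth y = 0.674 m, the central angle is θ = 2 arccos(1 − 2y/D) = 4.219 rad. Then A = (D²/8)(θ − sin θ) = 0.506 m² and P = Dθ/2 = 1.879 m.
Hydraulic radius R = A/P = 0.506/1.879 = 0.2692 m.
V = (1/n) R^(2/3) √S = (1/0.017) × 0.2692^(2/3) × √0.017 = 3.198 m/s. Hydraulic depth D_h = A/T = 0.506/0.7649 = 0.6616 m.
Froude number Fr = V/√(g·D_h) = 3.198/√(9.81×0.6616) = 1.26, which is greater than 1, so the flow is supercritical.

supercritical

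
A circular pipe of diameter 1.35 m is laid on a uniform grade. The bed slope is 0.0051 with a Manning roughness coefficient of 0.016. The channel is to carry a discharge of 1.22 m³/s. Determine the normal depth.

y_n = 0.589 m

Manning's equation rearranged: A R^(2/3) = nQ / (1·√S) = 0.016 × 1.22 / (√0.0051) = 0.2733.
Try y = 0.482 m: A R^(2/3) = 0.1894 — too small.
Try y = 0.703 m: A R^(2/3) = 0.3715 — too large.
Try y = 0.589 m: A R^(2/3) = 0.2736 — matches.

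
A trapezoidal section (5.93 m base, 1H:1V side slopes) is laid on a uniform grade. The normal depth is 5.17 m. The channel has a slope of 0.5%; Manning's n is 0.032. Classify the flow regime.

subcritical

With bottom width b = 5.93 m and side slope z = 1: A = (b + zy)y = (5.93 + 1×5.17)×5.17 = 57.39 m²; P = b + 2y√(1+z²) = 5.93 + 2×5.17×1.414 = 20.55 m.
Hydraulic radius R = A/P = 57.39/20.55 = 2.792 m.
V = (1/n) R^(2/3) √S = (1/0.032) × 2.792^(2/3) × √0.005 = 4.382 m/s. Hydraulic depth D_h = A/T = 57.39/16.27 = 3.527 m.
Froude number Fr = V/√(g·D_h) = 4.382/√(9.81×3.527) = 0.745, which is less than 1, so the flow is subcritical.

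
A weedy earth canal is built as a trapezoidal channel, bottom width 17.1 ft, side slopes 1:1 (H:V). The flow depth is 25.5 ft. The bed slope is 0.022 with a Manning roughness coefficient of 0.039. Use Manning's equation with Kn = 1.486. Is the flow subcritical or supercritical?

supercritical

With bottom width b = 17.1 ft and side slope z = 1: A = (b + zy)y = (17.1 + 1×25.5)×25.5 = 1086 ft²; P = b + 2y√(1+z²) = 17.1 + 2×25.5×1.414 = 89.22 ft.
Hydraulic radius R = A/P = 1086/89.22 = 12.17 ft.
V = (1.486/n) R^(2/3) √S = (1.486/0.039) × 12.17^(2/3) × √0.022 = 29.91 ft/s. Hydraulic depth D_h = A/T = 1086/68.1 = 15.95 ft.
Froude number Fr = V/√(g·D_h) = 29.91/√(32.2×15.95) = 1.32, which is greater than 1, so the flow is supercritical.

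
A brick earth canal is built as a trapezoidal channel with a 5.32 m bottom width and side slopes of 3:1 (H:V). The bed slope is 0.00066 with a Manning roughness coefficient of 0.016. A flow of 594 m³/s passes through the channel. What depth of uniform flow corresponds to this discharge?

y_n = 6.5 m

Manning's equation rearranged: A R^(2/3) = nQ / (1·√S) = 0.016 × 594 / (√0.00066) = 369.9.
At y = 7.57 m: A R^(2/3) = 533.7 — too large.
At y = 5.72 m: A R^(2/3) = 273.3 — too small.
At y = 6.5 m: A R^(2/3) = 370.1 — matches.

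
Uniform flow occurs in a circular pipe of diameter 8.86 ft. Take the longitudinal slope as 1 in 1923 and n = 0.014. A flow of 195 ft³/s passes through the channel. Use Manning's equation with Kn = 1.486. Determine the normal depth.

y_n = 5.83 ft

Manning's equation rearranged: A R^(2/3) = nQ / (1.486·√S) = 0.014 × 195 / (1.486 × √0.00052) = 80.56.
Try y = 5.21 ft: A R^(2/3) = 68.23 — short.
Try y = 7.29 ft: A R^(2/3) = 105.1 — over.
Try y = 5.83 ft: A R^(2/3) = 80.63 — ≈ 80.56.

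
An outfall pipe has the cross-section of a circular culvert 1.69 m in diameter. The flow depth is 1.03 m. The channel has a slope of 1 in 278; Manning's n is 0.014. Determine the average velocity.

For a circular section of diameter D = 1.69 m at depth y = 1.03 m, the central angle is θ = 2 arccos(1 − 2y/D) = 3.583 rad. Then A = (D²/8)(θ − sin θ) = 1.432 m² and P = Dθ/2 = 3.028 m.
Hydraulic radius R = A/P = 1.432/3.028 = 0.4729 m.
From Manning's equation, V = (1/n) R^(2/3) S^(1/2) = (1/0.014) × 0.4729^(2/3) × 0.003597^(1/2) = 2.6 m/s.

V = 2.6 m/s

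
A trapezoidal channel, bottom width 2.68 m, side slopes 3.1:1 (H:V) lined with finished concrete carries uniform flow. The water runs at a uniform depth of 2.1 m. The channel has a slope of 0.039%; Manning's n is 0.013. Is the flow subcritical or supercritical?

With bottom width b = 2.68 m and side slope z = 3.1: A = (b + zy)y = (2.68 + 3.1×2.1)×2.1 = 19.3 m²; P = b + 2y√(1+z²) = 2.68 + 2×2.1×3.257 = 16.36 m.
Hydraulic radius R = A/P = 19.3/16.36 = 1.18 m.
V = (1/n) R^(2/3) √S = (1/0.013) × 1.18^(2/3) × √0.00039 = 1.696 m/s. Hydraulic depth D_h = A/T = 19.3/15.7 = 1.229 m.
Froude number Fr = V/√(g·D_h) = 1.696/√(9.81×1.229) = 0.488, which is less than 1, so the flow is subcritical.

subcritical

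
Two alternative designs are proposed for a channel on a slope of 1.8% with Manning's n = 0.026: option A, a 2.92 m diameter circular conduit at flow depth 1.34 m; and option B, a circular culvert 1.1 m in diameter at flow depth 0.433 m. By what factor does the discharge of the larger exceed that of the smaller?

Channel A: For a circular section of diameter D = 2.92 m at depth y = 1.34 m, the central angle is θ = 2 arccos(1 − 2y/D) = 2.977 rad. Then A = (D²/8)(θ − sin θ) = 2.998 m² and P = Dθ/2 = 4.346 m. Hydraulic radius R = A/P = 2.998/4.346 = 0.6898 m. Q_A = (1/0.026)·2.998·0.6898^(2/3)·√0.018 = 12.08 m³/s.
Channel B: For a circular section of diameter D = 1.1 m at depth y = 0.433 m, the central angle is θ = 2 arccos(1 − 2y/D) = 2.713 rad. Then A = (D²/8)(θ − sin θ) = 0.3474 m² and P = Dθ/2 = 1.492 m. Hydraulic radius R = A/P = 0.3474/1.492 = 0.2329 m. Q_B = (1/0.026)·0.3474·0.2329^(2/3)·√0.018 = 0.6786 m³/s.
The larger discharge is 12.08 m³/s and the smaller is 0.6786 m³/s; the ratio is 17.8.

17.8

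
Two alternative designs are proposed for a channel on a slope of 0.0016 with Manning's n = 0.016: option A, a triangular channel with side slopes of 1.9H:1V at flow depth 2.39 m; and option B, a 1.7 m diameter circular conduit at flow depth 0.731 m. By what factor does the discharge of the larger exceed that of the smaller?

22.9

Channel A: For a triangular section with side slope z = 1.9: A = zy² = 1.9×2.39² = 10.85 m²; P = 2y√(1+z²) = 2×2.39×2.147 = 10.26 m. Hydraulic radius R = A/P = 10.85/10.26 = 1.057 m. Q_A = (1/0.016)·10.85·1.057^(2/3)·√0.0016 = 28.16 m³/s.
Channel B: For a circular section of diameter D = 1.7 m at depth y = 0.731 m, the central angle is θ = 2 arccos(1 − 2y/D) = 2.861 rad. Then A = (D²/8)(θ − sin θ) = 0.9333 m² and P = Dθ/2 = 2.432 m. Hydraulic radius R = A/P = 0.9333/2.432 = 0.3838 m. Q_B = (1/0.016)·0.9333·0.3838^(2/3)·√0.0016 = 1.232 m³/s.
The larger discharge is 28.16 m³/s and the smaller is 1.232 m³/s; the ratio is 22.9.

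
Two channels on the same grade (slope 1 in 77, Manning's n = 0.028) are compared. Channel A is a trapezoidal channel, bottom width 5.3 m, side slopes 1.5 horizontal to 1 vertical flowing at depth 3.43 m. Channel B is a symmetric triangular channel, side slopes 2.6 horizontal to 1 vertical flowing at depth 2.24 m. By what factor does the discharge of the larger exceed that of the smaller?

4.27

Channel A: With bottom width b = 5.3 m and side slope z = 1.5: A = (b + zy)y = (5.3 + 1.5×3.43)×3.43 = 35.83 m²; P = b + 2y√(1+z²) = 5.3 + 2×3.43×1.803 = 17.67 m. Hydraulic radius R = A/P = 35.83/17.67 = 2.028 m. Q_A = (1/0.028)·35.83·2.028^(2/3)·√0.01299 = 233.6 m³/s.
Channel B: For a triangular section with side slope z = 2.6: A = zy² = 2.6×2.24² = 13.05 m²; P = 2y√(1+z²) = 2×2.24×2.786 = 12.48 m. Hydraulic radius R = A/P = 13.05/12.48 = 1.045 m. Q_B = (1/0.028)·13.05·1.045^(2/3)·√0.01299 = 54.69 m³/s.
The larger discharge is 233.6 m³/s and the smaller is 54.69 m³/s; the ratio is 4.27.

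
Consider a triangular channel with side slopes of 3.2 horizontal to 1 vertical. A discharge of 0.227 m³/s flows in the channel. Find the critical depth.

At critical depth, Q² T / (g A³) = 1, i.e. A³/T = Q²/g = 0.227²/9.81 = 0.005253.
At y = 0.187 m: A³/T = 0.001171 — short.
At y = 0.252 m: A³/T = 0.005203 — matches.

y_c = 0.252 m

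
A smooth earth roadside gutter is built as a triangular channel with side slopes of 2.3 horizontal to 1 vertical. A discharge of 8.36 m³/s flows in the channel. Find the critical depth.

At critical depth, Q² T / (g A³) = 1, i.e. A³/T = Q²/g = 8.36²/9.81 = 7.124.
Trying y = 1.45 m: A³/T = 16.95 — high.
Trying y = 1.22 m: A³/T = 7.149 — close enough.

y_c = 1.22 m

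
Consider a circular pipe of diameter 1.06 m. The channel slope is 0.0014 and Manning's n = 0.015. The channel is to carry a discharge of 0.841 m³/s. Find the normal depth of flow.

Manning's equation rearranged: A R^(2/3) = nQ / (1·√S) = 0.015 × 0.841 / (√0.0014) = 0.3372.
Try y = 0.879 m: A R^(2/3) = 0.3678 — too large.
Try y = 0.592 m: A R^(2/3) = 0.2186 — too small.
Try y = 0.806 m: A R^(2/3) = 0.3373 — matches.

y_n = 0.806 m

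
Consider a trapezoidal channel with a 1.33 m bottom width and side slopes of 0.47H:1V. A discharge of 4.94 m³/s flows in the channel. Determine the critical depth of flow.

At critical depth, Q² T / (g A³) = 1, i.e. A³/T = Q²/g = 4.94²/9.81 = 2.488.
Try y = 1.12 m: A³/T = 3.772 — over.
Try y = 0.784 m: A³/T = 1.142 — short.
Try y = 0.99 m: A³/T = 2.484 — ≈ 2.488.

y_c = 0.99 m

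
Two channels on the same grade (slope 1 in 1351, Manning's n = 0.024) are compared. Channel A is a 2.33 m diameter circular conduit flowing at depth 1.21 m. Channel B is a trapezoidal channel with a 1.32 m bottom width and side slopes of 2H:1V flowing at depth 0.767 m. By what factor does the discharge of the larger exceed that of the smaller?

1.21

Channel A: For a circular section of diameter D = 2.33 m at depth y = 1.21 m, the central angle is θ = 2 arccos(1 − 2y/D) = 3.219 rad. Then A = (D²/8)(θ − sin θ) = 2.237 m² and P = Dθ/2 = 3.75 m. Hydraulic radius R = A/P = 2.237/3.75 = 0.5965 m. Q_A = (1/0.024)·2.237·0.5965^(2/3)·√0.0007402 = 1.797 m³/s.
Channel B: With bottom width b = 1.32 m and side slope z = 2: A = (b + zy)y = (1.32 + 2×0.767)×0.767 = 2.189 m²; P = b + 2y√(1+z²) = 1.32 + 2×0.767×2.236 = 4.75 m. Hydraulic radius R = A/P = 2.189/4.75 = 0.4608 m. Q_B = (1/0.024)·2.189·0.4608^(2/3)·√0.0007402 = 1.48 m³/s.
The larger discharge is 1.797 m³/s and the smaller is 1.48 m³/s; the ratio is 1.21.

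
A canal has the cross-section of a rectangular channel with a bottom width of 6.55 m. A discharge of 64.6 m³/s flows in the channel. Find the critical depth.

y_c = 2.15 m

For a rectangular channel, critical depth y_c = (q²/g)^(1/3) where q = Q/b = 64.6/6.55 = 9.863 m²/s.
So y_c = (9.863²/9.81)^(1/3) = 2.15 m.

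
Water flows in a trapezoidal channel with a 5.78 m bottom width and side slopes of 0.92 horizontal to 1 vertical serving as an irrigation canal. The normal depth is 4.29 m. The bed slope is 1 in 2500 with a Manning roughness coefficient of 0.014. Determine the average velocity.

With bottom width b = 5.78 m and side slope z = 0.92: A = (b + zy)y = (5.78 + 0.92×4.29)×4.29 = 41.73 m²; P = b + 2y√(1+z²) = 5.78 + 2×4.29×1.359 = 17.44 m.
Hydraulic radius R = A/P = 41.73/17.44 = 2.393 m.
From Manning's equation, V = (1/n) R^(2/3) S^(1/2) = (1/0.014) × 2.393^(2/3) × 0.0004^(1/2) = 2.56 m/s.

V = 2.56 m/s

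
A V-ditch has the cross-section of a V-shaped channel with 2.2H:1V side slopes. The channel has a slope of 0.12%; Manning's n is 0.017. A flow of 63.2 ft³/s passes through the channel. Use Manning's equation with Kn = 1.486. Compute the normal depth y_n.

Manning's equation rearranged: A R^(2/3) = nQ / (1.486·√S) = 0.017 × 63.2 / (1.486 × √0.0012) = 20.87.
Try y = 2 ft: A R^(2/3) = 8.266 — too small.
Try y = 2.83 ft: A R^(2/3) = 20.86 — matches.

y_n = 2.83 ft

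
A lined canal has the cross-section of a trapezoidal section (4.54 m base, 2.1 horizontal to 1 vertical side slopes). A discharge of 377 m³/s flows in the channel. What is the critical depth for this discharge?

At critical depth, Q² T / (g A³) = 1, i.e. A³/T = Q²/g = 377²/9.81 = 14490.
At y = 3.35 m: A³/T = 3133 — too small.
At y = 6.11 m: A³/T = 39590 — too large.
At y = 4.84 m: A³/T = 14490 — close enough.

y_c = 4.84 m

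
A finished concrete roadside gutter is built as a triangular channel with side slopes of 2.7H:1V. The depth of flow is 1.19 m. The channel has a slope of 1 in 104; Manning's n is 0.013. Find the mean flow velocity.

For a triangular section with side slope z = 2.7: A = zy² = 2.7×1.19² = 3.823 m²; P = 2y√(1+z²) = 2×1.19×2.879 = 6.853 m.
Hydraulic radius R = A/P = 3.823/6.853 = 0.558 m.
From Manning's equation, V = (1/n) R^(2/3) S^(1/2) = (1/0.013) × 0.558^(2/3) × 0.009615^(1/2) = 5.11 m/s.

V = 5.11 m/s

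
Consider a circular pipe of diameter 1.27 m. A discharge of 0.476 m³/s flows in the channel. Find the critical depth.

y_c = 0.362 m

At critical depth, Q² T / (g A³) = 1, i.e. A³/T = Q²/g = 0.476²/9.81 = 0.0231.
At y = 0.457 m: A³/T = 0.05667 — over.
At y = 0.26 m: A³/T = 0.006328 — short.
At y = 0.362 m: A³/T = 0.023 — matches.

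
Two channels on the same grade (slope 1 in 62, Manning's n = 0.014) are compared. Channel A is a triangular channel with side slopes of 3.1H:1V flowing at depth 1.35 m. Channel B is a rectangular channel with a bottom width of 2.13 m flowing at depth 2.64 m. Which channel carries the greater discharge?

channel B

Channel A: For a triangular section with side slope z = 3.1: A = zy² = 3.1×1.35² = 5.65 m²; P = 2y√(1+z²) = 2×1.35×3.257 = 8.795 m. Hydraulic radius R = A/P = 5.65/8.795 = 0.6424 m. Q_A = (1/0.014)·5.65·0.6424^(2/3)·√0.01613 = 38.16 m³/s.
Channel B: Flow area A = b·y = 2.13 × 2.64 = 5.623 m². Wetted perimeter P = b + 2y = 2.13 + 2×2.64 = 7.41 m. Hydraulic radius R = A/P = 5.623/7.41 = 0.7589 m. Q_B = (1/0.014)·5.623·0.7589^(2/3)·√0.01613 = 42.44 m³/s.
Q_A = 38.16 m³/s vs Q_B = 42.44 m³/s, so channel B carries more.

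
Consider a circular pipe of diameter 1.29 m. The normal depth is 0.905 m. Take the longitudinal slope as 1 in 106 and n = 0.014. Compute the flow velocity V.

For a circular section of diameter D = 1.29 m at depth y = 0.905 m, the central angle is θ = 2 arccos(1 − 2y/D) = 3.971 rad. Then A = (D²/8)(θ − sin θ) = 0.9796 m² and P = Dθ/2 = 2.562 m.
Hydraulic radius R = A/P = 0.9796/2.562 = 0.3824 m.
From Manning's equation, V = (1/n) R^(2/3) S^(1/2) = (1/0.014) × 0.3824^(2/3) × 0.009434^(1/2) = 3.66 m/s.

V = 3.66 m/s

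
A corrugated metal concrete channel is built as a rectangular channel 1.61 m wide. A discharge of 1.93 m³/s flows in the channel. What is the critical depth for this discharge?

For a rectangular channel, critical depth y_c = (q²/g)^(1/3) where q = Q/b = 1.93/1.61 = 1.199 m²/s.
So y_c = (1.199²/9.81)^(1/3) = 0.527 m.

y_c = 0.527 m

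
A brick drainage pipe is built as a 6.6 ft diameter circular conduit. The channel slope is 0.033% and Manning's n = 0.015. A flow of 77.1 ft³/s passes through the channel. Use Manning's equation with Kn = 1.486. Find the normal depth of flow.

y_n = 4.88 ft

Manning's equation rearranged: A R^(2/3) = nQ / (1.486·√S) = 0.015 × 77.1 / (1.486 × √0.00033) = 42.84.
At y = 5.67 ft: A R^(2/3) = 49.6 — high.
At y = 4.88 ft: A R^(2/3) = 42.84 — matches.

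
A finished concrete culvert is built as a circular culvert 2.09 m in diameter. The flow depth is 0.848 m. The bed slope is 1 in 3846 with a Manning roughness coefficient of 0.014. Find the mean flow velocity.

V = 0.679 m/s

For a circular section of diameter D = 2.09 m at depth y = 0.848 m, the central angle is θ = 2 arccos(1 − 2y/D) = 2.762 rad. Then A = (D²/8)(θ − sin θ) = 1.306 m² and P = Dθ/2 = 2.887 m.
Hydraulic radius R = A/P = 1.306/2.887 = 0.4525 m.
From Manning's equation, V = (1/n) R^(2/3) S^(1/2) = (1/0.014) × 0.4525^(2/3) × 0.00026^(1/2) = 0.679 m/s.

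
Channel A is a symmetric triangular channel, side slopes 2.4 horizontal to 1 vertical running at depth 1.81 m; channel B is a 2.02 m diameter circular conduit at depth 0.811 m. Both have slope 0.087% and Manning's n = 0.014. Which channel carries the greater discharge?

channel A

Channel A: For a triangular section with side slope z = 2.4: A = zy² = 2.4×1.81² = 7.863 m²; P = 2y√(1+z²) = 2×1.81×2.6 = 9.412 m. Hydraulic radius R = A/P = 7.863/9.412 = 0.8354 m. Q_A = (1/0.014)·7.863·0.8354^(2/3)·√0.00087 = 14.69 m³/s.
Channel B: For a circular section of diameter D = 2.02 m at depth y = 0.811 m, the central angle is θ = 2 arccos(1 − 2y/D) = 2.745 rad. Then A = (D²/8)(θ − sin θ) = 1.203 m² and P = Dθ/2 = 2.772 m. Hydraulic radius R = A/P = 1.203/2.772 = 0.4339 m. Q_B = (1/0.014)·1.203·0.4339^(2/3)·√0.00087 = 1.453 m³/s.
Q_A = 14.69 m³/s vs Q_B = 1.453 m³/s, so channel A carries more.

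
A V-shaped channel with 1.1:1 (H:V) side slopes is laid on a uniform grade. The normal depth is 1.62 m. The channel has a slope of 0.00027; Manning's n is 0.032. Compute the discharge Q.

For a triangular section with side slope z = 1.1: A = zy² = 1.1×1.62² = 2.887 m²; P = 2y√(1+z²) = 2×1.62×1.487 = 4.817 m.
Hydraulic radius R = A/P = 2.887/4.817 = 0.5994 m.
Manning's equation: Q = (1/n) A R^(2/3) S^(1/2) = (1/0.032) × 2.887 × 0.5994^(2/3) × 0.00027^(1/2) = 1.05 m³/s.

Q = 1.05 m³/s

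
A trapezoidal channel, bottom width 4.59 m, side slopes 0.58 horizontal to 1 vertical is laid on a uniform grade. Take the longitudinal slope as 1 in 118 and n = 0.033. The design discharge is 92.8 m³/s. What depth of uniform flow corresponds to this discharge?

Manning's equation rearranged: A R^(2/3) = nQ / (1·√S) = 0.033 × 92.8 / (√0.008475) = 33.27.
Trying y = 3.83 m: A R^(2/3) = 40.58 — high.
Trying y = 2.81 m: A R^(2/3) = 23.67 — low.
Trying y = 3.42 m: A R^(2/3) = 33.25 — ≈ 33.27.

y_n = 3.42 m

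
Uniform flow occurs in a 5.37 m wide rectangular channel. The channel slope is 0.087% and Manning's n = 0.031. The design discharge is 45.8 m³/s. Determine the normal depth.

Manning's equation rearranged: A R^(2/3) = nQ / (1·√S) = 0.031 × 45.8 / (√0.00087) = 48.14.
Try y = 6.63 m: A R^(2/3) = 54.83 — over.
Try y = 5.23 m: A R^(2/3) = 41.16 — short.
Try y = 5.95 m: A R^(2/3) = 48.15 — matches.

y_n = 5.95 m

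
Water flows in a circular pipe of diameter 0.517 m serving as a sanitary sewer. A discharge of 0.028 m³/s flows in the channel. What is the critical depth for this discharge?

y_c = 0.109 m

At critical depth, Q² T / (g A³) = 1, i.e. A³/T = Q²/g = 0.028²/9.81 = 0.00007992.
Trying y = 0.0762 m: A³/T = 0.00001946 — short.
Trying y = 0.109 m: A³/T = 0.00007937 — matches.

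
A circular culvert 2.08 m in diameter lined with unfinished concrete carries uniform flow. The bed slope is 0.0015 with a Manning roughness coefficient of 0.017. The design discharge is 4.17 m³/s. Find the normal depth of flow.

y_n = 1.45 m

Manning's equation rearranged: A R^(2/3) = nQ / (1·√S) = 0.017 × 4.17 / (√0.0015) = 1.83.
Trying y = 1.26 m: A R^(2/3) = 1.498 — short.
Trying y = 1.67 m: A R^(2/3) = 2.155 — over.
Trying y = 1.45 m: A R^(2/3) = 1.83 — matches.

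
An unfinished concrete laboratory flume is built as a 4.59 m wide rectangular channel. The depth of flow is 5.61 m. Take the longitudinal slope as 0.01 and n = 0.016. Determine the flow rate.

Flow area A = b·y = 4.59 × 5.61 = 25.75 m². Wetted perimeter P = b + 2y = 4.59 + 2×5.61 = 15.81 m.
Hydraulic radius R = A/P = 25.75/15.81 = 1.629 m.
Manning's equation: Q = (1/n) A R^(2/3) S^(1/2) = (1/0.016) × 25.75 × 1.629^(2/3) × 0.01^(1/2) = 223 m³/s.

Q = 223 m³/s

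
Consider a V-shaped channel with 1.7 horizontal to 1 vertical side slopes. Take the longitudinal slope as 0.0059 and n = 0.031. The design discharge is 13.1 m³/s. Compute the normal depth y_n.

y_n = 1.89 m

Manning's equation rearranged: A R^(2/3) = nQ / (1·√S) = 0.031 × 13.1 / (√0.0059) = 5.287.
Trying y = 1.66 m: A R^(2/3) = 3.747 — low.
Trying y = 1.89 m: A R^(2/3) = 5.296 — close enough.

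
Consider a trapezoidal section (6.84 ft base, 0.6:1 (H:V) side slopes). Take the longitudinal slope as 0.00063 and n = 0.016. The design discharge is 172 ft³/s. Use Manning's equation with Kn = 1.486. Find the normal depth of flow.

Manning's equation rearranged: A R^(2/3) = nQ / (1.486·√S) = 0.016 × 172 / (1.486 × √0.00063) = 73.78.
Try y = 5.02 ft: A R^(2/3) = 95.1 — too large.
Try y = 3.05 ft: A R^(2/3) = 40.5 — too small.
Try y = 4.34 ft: A R^(2/3) = 73.8 — matches.

y_n = 4.34 ft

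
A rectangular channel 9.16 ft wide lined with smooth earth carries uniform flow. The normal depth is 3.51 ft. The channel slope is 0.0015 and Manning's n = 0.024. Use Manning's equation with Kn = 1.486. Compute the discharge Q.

Q = 122 ft³/s

Flow area A = b·y = 9.16 × 3.51 = 32.15 ft². Wetted perimeter P = b + 2y = 9.16 + 2×3.51 = 16.18 ft.
Hydraulic radius R = A/P = 32.15/16.18 = 1.987 ft.
Manning's equation: Q = (1.486/n) A R^(2/3) S^(1/2) = (1.486/0.024) × 32.15 × 1.987^(2/3) × 0.0015^(1/2) = 122 ft³/s.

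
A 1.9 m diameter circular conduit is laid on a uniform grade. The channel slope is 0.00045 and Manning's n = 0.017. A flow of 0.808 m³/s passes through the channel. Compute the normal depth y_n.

Manning's equation rearranged: A R^(2/3) = nQ / (1·√S) = 0.017 × 0.808 / (√0.00045) = 0.6475.
At y = 0.941 m: A R^(2/3) = 0.8492 — high.
At y = 0.806 m: A R^(2/3) = 0.6471 — close enough.

y_n = 0.806 m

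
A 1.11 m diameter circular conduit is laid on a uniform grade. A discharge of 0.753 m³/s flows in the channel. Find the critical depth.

At critical depth, Q² T / (g A³) = 1, i.e. A³/T = Q²/g = 0.753²/9.81 = 0.0578.
Try y = 0.395 m: A³/T = 0.02769 — too small.
Try y = 0.478 m: A³/T = 0.05763 — matches.

y_c = 0.478 m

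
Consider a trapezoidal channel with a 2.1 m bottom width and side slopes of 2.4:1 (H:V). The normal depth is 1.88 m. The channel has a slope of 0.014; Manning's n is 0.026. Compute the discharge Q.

With bottom width b = 2.1 m and side slope z = 2.4: A = (b + zy)y = (2.1 + 2.4×1.88)×1.88 = 12.43 m²; P = b + 2y√(1+z²) = 2.1 + 2×1.88×2.6 = 11.88 m.
Hydraulic radius R = A/P = 12.43/11.88 = 1.047 m.
Manning's equation: Q = (1/n) A R^(2/3) S^(1/2) = (1/0.026) × 12.43 × 1.047^(2/3) × 0.014^(1/2) = 58.3 m³/s.

Q = 58.3 m³/s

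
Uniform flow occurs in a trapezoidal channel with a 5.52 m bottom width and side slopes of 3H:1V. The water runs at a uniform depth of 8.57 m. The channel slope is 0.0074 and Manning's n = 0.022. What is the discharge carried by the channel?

With bottom width b = 5.52 m and side slope z = 3: A = (b + zy)y = (5.52 + 3×8.57)×8.57 = 267.6 m²; P = b + 2y√(1+z²) = 5.52 + 2×8.57×3.162 = 59.72 m.
Hydraulic radius R = A/P = 267.6/59.72 = 4.481 m.
Manning's equation: Q = (1/n) A R^(2/3) S^(1/2) = (1/0.022) × 267.6 × 4.481^(2/3) × 0.0074^(1/2) = 2840 m³/s.

Q = 2840 m³/s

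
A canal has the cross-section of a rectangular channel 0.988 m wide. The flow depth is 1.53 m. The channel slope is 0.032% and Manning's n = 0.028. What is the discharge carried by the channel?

Flow area A = b·y = 0.988 × 1.53 = 1.512 m². Wetted perimeter P = b + 2y = 0.988 + 2×1.53 = 4.048 m.
Hydraulic radius R = A/P = 1.512/4.048 = 0.3734 m.
Manning's equation: Q = (1/n) A R^(2/3) S^(1/2) = (1/0.028) × 1.512 × 0.3734^(2/3) × 0.00032^(1/2) = 0.501 m³/s.

Q = 0.501 m³/s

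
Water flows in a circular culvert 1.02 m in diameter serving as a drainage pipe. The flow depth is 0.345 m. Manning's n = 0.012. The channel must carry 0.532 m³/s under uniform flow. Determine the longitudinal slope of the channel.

For a circular section of diameter D = 1.02 m at depth y = 0.345 m, the central angle is θ = 2 arccos(1 − 2y/D) = 2.483 rad. Then A = (D²/8)(θ − sin θ) = 0.2432 m² and P = Dθ/2 = 1.266 m.
Hydraulic radius R = A/P = 0.2432/1.266 = 0.1921 m.
From Manning's equation, S = [nQ / (1 A R^(2/3))]² = [0.012 × 0.532 / (1 × 0.2432 × 0.1921^(2/3))]² = 0.00621.

S = 0.00621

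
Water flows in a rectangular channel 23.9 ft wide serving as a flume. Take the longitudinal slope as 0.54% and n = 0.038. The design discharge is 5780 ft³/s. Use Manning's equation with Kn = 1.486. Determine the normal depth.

Manning's equation rearranged: A R^(2/3) = nQ / (1.486·√S) = 0.038 × 5780 / (1.486 × √0.0054) = 2011.
Trying y = 19.4 ft: A R^(2/3) = 1760 — short.
Trying y = 25.8 ft: A R^(2/3) = 2501 — over.
Trying y = 21.6 ft: A R^(2/3) = 2012 — ≈ 2011.

y_n = 21.6 ft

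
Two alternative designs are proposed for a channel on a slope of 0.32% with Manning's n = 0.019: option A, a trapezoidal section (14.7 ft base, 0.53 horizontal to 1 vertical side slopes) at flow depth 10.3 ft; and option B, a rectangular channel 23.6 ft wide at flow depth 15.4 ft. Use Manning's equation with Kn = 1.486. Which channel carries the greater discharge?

channel B

Channel A: With bottom width b = 14.7 ft and side slope z = 0.53: A = (b + zy)y = (14.7 + 0.53×10.3)×10.3 = 207.6 ft²; P = b + 2y√(1+z²) = 14.7 + 2×10.3×1.132 = 38.01 ft. Hydraulic radius R = A/P = 207.6/38.01 = 5.462 ft. Q_A = (1.486/0.019)·207.6·5.462^(2/3)·√0.0032 = 2849 ft³/s.
Channel B: Flow area A = b·y = 23.6 × 15.4 = 363.4 ft². Wetted perimeter P = b + 2y = 23.6 + 2×15.4 = 54.4 ft. Hydraulic radius R = A/P = 363.4/54.4 = 6.681 ft. Q_B = (1.486/0.019)·363.4·6.681^(2/3)·√0.0032 = 5704 ft³/s.
Q_A = 2849 ft³/s vs Q_B = 5704 ft³/s, so channel B carries more.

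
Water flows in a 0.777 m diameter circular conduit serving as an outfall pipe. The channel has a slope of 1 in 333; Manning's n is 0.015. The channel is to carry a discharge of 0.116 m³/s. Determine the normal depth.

Manning's equation rearranged: A R^(2/3) = nQ / (1·√S) = 0.015 × 0.116 / (√0.003003) = 0.03175.
At y = 0.278 m: A R^(2/3) = 0.04358 — too large.
At y = 0.171 m: A R^(2/3) = 0.01689 — too small.
At y = 0.235 m: A R^(2/3) = 0.03164 — ≈ 0.03175.

y_n = 0.235 m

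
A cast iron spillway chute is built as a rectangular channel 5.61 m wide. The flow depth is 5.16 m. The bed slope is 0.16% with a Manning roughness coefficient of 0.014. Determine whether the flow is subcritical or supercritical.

Flow area A = b·y = 5.61 × 5.16 = 28.95 m². Wetted perimeter P = b + 2y = 5.61 + 2×5.16 = 15.93 m.
Hydraulic radius R = A/P = 28.95/15.93 = 1.817 m.
V = (1/n) R^(2/3) √S = (1/0.014) × 1.817^(2/3) × √0.0016 = 4.255 m/s. Hydraulic depth D_h = A/T = 28.95/5.61 = 5.16 m.
Froude number Fr = V/√(g·D_h) = 4.255/√(9.81×5.16) = 0.598, which is less than 1, so the flow is subcritical.

subcritical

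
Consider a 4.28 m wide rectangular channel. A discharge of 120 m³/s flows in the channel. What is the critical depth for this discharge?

y_c = 4.31 m

For a rectangular channel, critical depth y_c = (q²/g)^(1/3) where q = Q/b = 120/4.28 = 28.04 m²/s.
So y_c = (28.04²/9.81)^(1/3) = 4.31 m.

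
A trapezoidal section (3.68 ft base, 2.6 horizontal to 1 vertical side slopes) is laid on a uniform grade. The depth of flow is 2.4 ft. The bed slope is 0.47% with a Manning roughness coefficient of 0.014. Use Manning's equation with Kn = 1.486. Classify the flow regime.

With bottom width b = 3.68 ft and side slope z = 2.6: A = (b + zy)y = (3.68 + 2.6×2.4)×2.4 = 23.81 ft²; P = b + 2y√(1+z²) = 3.68 + 2×2.4×2.786 = 17.05 ft.
Hydraulic radius R = A/P = 23.81/17.05 = 1.396 ft.
V = (1.486/n) R^(2/3) √S = (1.486/0.014) × 1.396^(2/3) × √0.0047 = 9.09 ft/s. Hydraulic depth D_h = A/T = 23.81/16.16 = 1.473 ft.
Froude number Fr = V/√(g·D_h) = 9.09/√(32.2×1.473) = 1.32, which is greater than 1, so the flow is supercritical.

supercritical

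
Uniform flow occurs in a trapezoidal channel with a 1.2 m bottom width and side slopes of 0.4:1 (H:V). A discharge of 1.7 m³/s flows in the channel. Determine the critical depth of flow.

y_c = 0.552 m

At critical depth, Q² T / (g A³) = 1, i.e. A³/T = Q²/g = 1.7²/9.81 = 0.2946.
Trying y = 0.406 m: A³/T = 0.111 — short.
Trying y = 0.598 m: A³/T = 0.3798 — over.
Trying y = 0.552 m: A³/T = 0.2939 — close enough.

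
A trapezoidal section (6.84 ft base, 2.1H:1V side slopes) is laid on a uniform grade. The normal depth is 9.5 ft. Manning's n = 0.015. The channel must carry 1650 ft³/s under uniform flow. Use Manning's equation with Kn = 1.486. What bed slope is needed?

S = 0.000503

With bottom width b = 6.84 ft and side slope z = 2.1: A = (b + zy)y = (6.84 + 2.1×9.5)×9.5 = 254.5 ft²; P = b + 2y√(1+z²) = 6.84 + 2×9.5×2.326 = 51.03 ft.
Hydraulic radius R = A/P = 254.5/51.03 = 4.987 ft.
From Manning's equation, S = [nQ / (1.486 A R^(2/3))]² = [0.015 × 1650 / (1.486 × 254.5 × 4.987^(2/3))]² = 0.000503.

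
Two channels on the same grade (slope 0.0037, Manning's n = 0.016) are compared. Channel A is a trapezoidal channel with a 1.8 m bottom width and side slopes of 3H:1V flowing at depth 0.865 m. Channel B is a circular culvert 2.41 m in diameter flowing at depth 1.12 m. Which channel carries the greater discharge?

channel A

Channel A: With bottom width b = 1.8 m and side slope z = 3: A = (b + zy)y = (1.8 + 3×0.865)×0.865 = 3.802 m²; P = b + 2y√(1+z²) = 1.8 + 2×0.865×3.162 = 7.271 m. Hydraulic radius R = A/P = 3.802/7.271 = 0.5229 m. Q_A = (1/0.016)·3.802·0.5229^(2/3)·√0.0037 = 9.38 m³/s.
Channel B: For a circular section of diameter D = 2.41 m at depth y = 1.12 m, the central angle is θ = 2 arccos(1 − 2y/D) = 3 rad. Then A = (D²/8)(θ − sin θ) = 2.076 m² and P = Dθ/2 = 3.615 m. Hydraulic radius R = A/P = 2.076/3.615 = 0.5742 m. Q_B = (1/0.016)·2.076·0.5742^(2/3)·√0.0037 = 5.453 m³/s.
Q_A = 9.38 m³/s vs Q_B = 5.453 m³/s, so channel A carries more.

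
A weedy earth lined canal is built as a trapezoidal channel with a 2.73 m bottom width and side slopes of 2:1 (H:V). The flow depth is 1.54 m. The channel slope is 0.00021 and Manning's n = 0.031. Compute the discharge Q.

With bottom width b = 2.73 m and side slope z = 2: A = (b + zy)y = (2.73 + 2×1.54)×1.54 = 8.947 m²; P = b + 2y√(1+z²) = 2.73 + 2×1.54×2.236 = 9.617 m.
Hydraulic radius R = A/P = 8.947/9.617 = 0.9304 m.
Manning's equation: Q = (1/n) A R^(2/3) S^(1/2) = (1/0.031) × 8.947 × 0.9304^(2/3) × 0.00021^(1/2) = 3.99 m³/s.

Q = 3.99 m³/s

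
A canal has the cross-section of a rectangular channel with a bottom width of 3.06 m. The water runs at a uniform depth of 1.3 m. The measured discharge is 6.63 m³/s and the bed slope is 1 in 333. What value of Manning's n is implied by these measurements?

Flow area A = b·y = 3.06 × 1.3 = 3.978 m². Wetted perimeter P = b + 2y = 3.06 + 2×1.3 = 5.66 m.
Hydraulic radius R = A/P = 3.978/5.66 = 0.7028 m.
Rearranging Manning's equation: n = (1/Q) A R^(2/3) S^(1/2) = (1/6.63) × 3.978 × 0.7028^(2/3) × √0.003003 = 0.026.

n = 0.026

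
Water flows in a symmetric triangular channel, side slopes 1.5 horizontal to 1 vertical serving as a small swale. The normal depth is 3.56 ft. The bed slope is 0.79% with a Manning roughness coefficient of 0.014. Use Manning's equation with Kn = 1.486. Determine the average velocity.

V = 12.3 ft/s

For a triangular section with side slope z = 1.5: A = zy² = 1.5×3.56² = 19.01 ft²; P = 2y√(1+z²) = 2×3.56×1.803 = 12.84 ft.
Hydraulic radius R = A/P = 19.01/12.84 = 1.481 ft.
From Manning's equation, V = (1.486/n) R^(2/3) S^(1/2) = (1.486/0.014) × 1.481^(2/3) × 0.0079^(1/2) = 12.3 ft/s.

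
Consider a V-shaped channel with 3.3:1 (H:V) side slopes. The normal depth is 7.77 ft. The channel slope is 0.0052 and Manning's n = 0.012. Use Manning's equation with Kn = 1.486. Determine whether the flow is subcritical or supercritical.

For a triangular section with side slope z = 3.3: A = zy² = 3.3×7.77² = 199.2 ft²; P = 2y√(1+z²) = 2×7.77×3.448 = 53.58 ft.
Hydraulic radius R = A/P = 199.2/53.58 = 3.718 ft.
V = (1.486/n) R^(2/3) √S = (1.486/0.012) × 3.718^(2/3) × √0.0052 = 21.43 ft/s. Hydraulic depth D_h = A/T = 199.2/51.28 = 3.885 ft.
Froude number Fr = V/√(g·D_h) = 21.43/√(32.2×3.885) = 1.92, which is greater than 1, so the flow is supercritical.

supercritical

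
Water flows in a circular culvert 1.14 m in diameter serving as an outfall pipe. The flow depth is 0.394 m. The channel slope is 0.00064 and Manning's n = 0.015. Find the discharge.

Q = 0.191 m³/s

For a circular section of diameter D = 1.14 m at depth y = 0.394 m, the central angle is θ = 2 arccos(1 − 2y/D) = 2.514 rad. Then A = (D²/8)(θ − sin θ) = 0.3129 m² and P = Dθ/2 = 1.433 m.
Hydraulic radius R = A/P = 0.3129/1.433 = 0.2184 m.
Manning's equation: Q = (1/n) A R^(2/3) S^(1/2) = (1/0.015) × 0.3129 × 0.2184^(2/3) × 0.00064^(1/2) = 0.191 m³/s.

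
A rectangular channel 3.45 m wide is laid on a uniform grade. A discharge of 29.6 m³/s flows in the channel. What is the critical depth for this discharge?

y_c = 1.96 m

For a rectangular channel, critical depth y_c = (q²/g)^(1/3) where q = Q/b = 29.6/3.45 = 8.58 m²/s.
So y_c = (8.58²/9.81)^(1/3) = 1.96 m.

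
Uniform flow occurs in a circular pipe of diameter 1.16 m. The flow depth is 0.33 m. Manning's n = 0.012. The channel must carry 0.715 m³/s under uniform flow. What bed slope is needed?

S = 0.011

For a circular section of diameter D = 1.16 m at depth y = 0.33 m, the central angle is θ = 2 arccos(1 − 2y/D) = 2.25 rad. Then A = (D²/8)(θ − sin θ) = 0.2477 m² and P = Dθ/2 = 1.305 m.
Hydraulic radius R = A/P = 0.2477/1.305 = 0.1898 m.
From Manning's equation, S = [nQ / (1 A R^(2/3))]² = [0.012 × 0.715 / (1 × 0.2477 × 0.1898^(2/3))]² = 0.011.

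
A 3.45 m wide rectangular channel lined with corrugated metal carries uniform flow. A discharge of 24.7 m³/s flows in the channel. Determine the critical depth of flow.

y_c = 1.74 m

For a rectangular channel, critical depth y_c = (q²/g)^(1/3) where q = Q/b = 24.7/3.45 = 7.159 m²/s.
So y_c = (7.159²/9.81)^(1/3) = 1.74 m.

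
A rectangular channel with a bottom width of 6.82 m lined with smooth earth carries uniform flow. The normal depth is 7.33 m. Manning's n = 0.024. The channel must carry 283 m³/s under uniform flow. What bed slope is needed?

S = 0.00599

Flow area A = b·y = 6.82 × 7.33 = 49.99 m². Wetted perimeter P = b + 2y = 6.82 + 2×7.33 = 21.48 m.
Hydraulic radius R = A/P = 49.99/21.48 = 2.327 m.
From Manning's equation, S = [nQ / (1 A R^(2/3))]² = [0.024 × 283 / (1 × 49.99 × 2.327^(2/3))]² = 0.00599.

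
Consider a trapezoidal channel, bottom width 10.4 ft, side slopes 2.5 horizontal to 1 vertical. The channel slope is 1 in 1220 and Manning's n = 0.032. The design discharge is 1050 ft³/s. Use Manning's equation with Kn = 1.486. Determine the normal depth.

y_n = 8.62 ft

Manning's equation rearranged: A R^(2/3) = nQ / (1.486·√S) = 0.032 × 1050 / (1.486 × √0.0008197) = 789.8.
Try y = 10.7 ft: A R^(2/3) = 1290 — high.
Try y = 6.3 ft: A R^(2/3) = 395.3 — low.
Try y = 8.62 ft: A R^(2/3) = 788.8 — ≈ 789.8.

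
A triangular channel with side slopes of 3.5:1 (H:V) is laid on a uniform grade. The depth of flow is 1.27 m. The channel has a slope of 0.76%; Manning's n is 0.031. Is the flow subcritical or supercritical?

For a triangular section with side slope z = 3.5: A = zy² = 3.5×1.27² = 5.645 m²; P = 2y√(1+z²) = 2×1.27×3.64 = 9.246 m.
Hydraulic radius R = A/P = 5.645/9.246 = 0.6106 m.
V = (1/n) R^(2/3) √S = (1/0.031) × 0.6106^(2/3) × √0.0076 = 2.024 m/s. Hydraulic depth D_h = A/T = 5.645/8.89 = 0.635 m.
Froude number Fr = V/√(g·D_h) = 2.024/√(9.81×0.635) = 0.811, which is less than 1, so the flow is subcritical.

subcritical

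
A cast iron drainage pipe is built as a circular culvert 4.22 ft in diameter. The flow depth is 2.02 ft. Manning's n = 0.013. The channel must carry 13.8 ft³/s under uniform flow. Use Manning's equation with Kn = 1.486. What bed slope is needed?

S = 0.000322

For a circular section of diameter D = 4.22 ft at depth y = 2.02 ft, the central angle is θ = 2 arccos(1 − 2y/D) = 3.056 rad. Then A = (D²/8)(θ − sin θ) = 6.614 ft² and P = Dθ/2 = 6.449 ft.
Hydraulic radius R = A/P = 6.614/6.449 = 1.026 ft.
From Manning's equation, S = [nQ / (1.486 A R^(2/3))]² = [0.013 × 13.8 / (1.486 × 6.614 × 1.026^(2/3))]² = 0.000322.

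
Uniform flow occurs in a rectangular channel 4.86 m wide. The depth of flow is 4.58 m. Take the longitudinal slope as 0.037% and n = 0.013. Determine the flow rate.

Q = 44.8 m³/s

Flow area A = b·y = 4.86 × 4.58 = 22.26 m². Wetted perimeter P = b + 2y = 4.86 + 2×4.58 = 14.02 m.
Hydraulic radius R = A/P = 22.26/14.02 = 1.588 m.
Manning's equation: Q = (1/n) A R^(2/3) S^(1/2) = (1/0.013) × 22.26 × 1.588^(2/3) × 0.00037^(1/2) = 44.8 m³/s.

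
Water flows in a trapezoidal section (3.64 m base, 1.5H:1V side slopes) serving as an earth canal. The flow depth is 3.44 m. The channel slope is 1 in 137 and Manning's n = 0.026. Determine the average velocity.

V = 5.02 m/s

With bottom width b = 3.64 m and side slope z = 1.5: A = (b + zy)y = (3.64 + 1.5×3.44)×3.44 = 30.27 m²; P = b + 2y√(1+z²) = 3.64 + 2×3.44×1.803 = 16.04 m.
Hydraulic radius R = A/P = 30.27/16.04 = 1.887 m.
From Manning's equation, V = (1/n) R^(2/3) S^(1/2) = (1/0.026) × 1.887^(2/3) × 0.007299^(1/2) = 5.02 m/s.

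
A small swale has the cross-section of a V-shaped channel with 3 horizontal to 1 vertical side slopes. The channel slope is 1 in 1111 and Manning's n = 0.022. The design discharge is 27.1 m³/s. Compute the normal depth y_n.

y_n = 2.45 m

Manning's equation rearranged: A R^(2/3) = nQ / (1·√S) = 0.022 × 27.1 / (√0.0009001) = 19.87.
Trying y = 2.02 m: A R^(2/3) = 11.9 — too small.
Trying y = 2.69 m: A R^(2/3) = 25.54 — too large.
Trying y = 2.45 m: A R^(2/3) = 19.9 — matches.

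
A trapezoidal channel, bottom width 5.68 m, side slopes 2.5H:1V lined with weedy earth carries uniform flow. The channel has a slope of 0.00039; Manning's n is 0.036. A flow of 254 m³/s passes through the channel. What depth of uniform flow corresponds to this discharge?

Manning's equation rearranged: A R^(2/3) = nQ / (1·√S) = 0.036 × 254 / (√0.00039) = 463.
Trying y = 5.29 m: A R^(2/3) = 204.6 — short.
Trying y = 7.52 m: A R^(2/3) = 462.8 — matches.

y_n = 7.52 m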